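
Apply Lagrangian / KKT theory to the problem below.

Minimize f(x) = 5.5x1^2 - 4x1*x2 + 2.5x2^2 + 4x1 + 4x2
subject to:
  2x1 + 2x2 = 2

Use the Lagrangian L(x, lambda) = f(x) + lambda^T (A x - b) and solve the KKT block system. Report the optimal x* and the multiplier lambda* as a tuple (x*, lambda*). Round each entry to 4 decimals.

Form the Lagrangian:
  L(x, lambda) = (1/2) x^T Q x + c^T x + lambda^T (A x - b)
Stationarity (grad_x L = 0): Q x + c + A^T lambda = 0.
Primal feasibility: A x = b.

This gives the KKT block system:
  [ Q   A^T ] [ x     ]   [-c ]
  [ A    0  ] [ lambda ] = [ b ]

Solving the linear system:
  x*      = (0.375, 0.625)
  lambda* = (-2.8125)
  f(x*)   = 4.8125

x* = (0.375, 0.625), lambda* = (-2.8125)


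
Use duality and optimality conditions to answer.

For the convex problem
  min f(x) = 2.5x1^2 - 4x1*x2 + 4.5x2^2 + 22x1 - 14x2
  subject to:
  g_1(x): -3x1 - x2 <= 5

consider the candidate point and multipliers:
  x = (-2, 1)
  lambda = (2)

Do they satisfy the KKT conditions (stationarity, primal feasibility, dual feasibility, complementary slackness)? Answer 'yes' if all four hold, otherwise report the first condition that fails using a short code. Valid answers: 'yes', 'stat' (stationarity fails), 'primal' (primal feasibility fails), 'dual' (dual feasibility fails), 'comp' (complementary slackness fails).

Gradient of f: grad f(x) = Q x + c = (8, 3)
Constraint values g_i(x) = a_i^T x - b_i:
  g_1((-2, 1)) = 0
Stationarity residual: grad f(x) + sum_i lambda_i a_i = (2, 1)
  -> stationarity FAILS
Primal feasibility (all g_i <= 0): OK
Dual feasibility (all lambda_i >= 0): OK
Complementary slackness (lambda_i * g_i(x) = 0 for all i): OK

Verdict: the first failing condition is stationarity -> stat.

stat


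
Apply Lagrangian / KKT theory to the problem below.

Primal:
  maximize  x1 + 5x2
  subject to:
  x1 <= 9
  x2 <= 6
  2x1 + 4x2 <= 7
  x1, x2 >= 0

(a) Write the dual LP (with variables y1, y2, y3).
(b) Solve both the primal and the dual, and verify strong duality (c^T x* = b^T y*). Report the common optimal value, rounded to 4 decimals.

The standard primal-dual pair for 'max c^T x s.t. A x <= b, x >= 0' is:
  Dual:  min b^T y  s.t.  A^T y >= c,  y >= 0.

So the dual LP is:
  minimize  9y1 + 6y2 + 7y3
  subject to:
    y1 + 2y3 >= 1
    y2 + 4y3 >= 5
    y1, y2, y3 >= 0

Solving the primal: x* = (0, 1.75).
  primal value c^T x* = 8.75.
Solving the dual: y* = (0, 0, 1.25).
  dual value b^T y* = 8.75.
Strong duality: c^T x* = b^T y*. Confirmed.

8.75


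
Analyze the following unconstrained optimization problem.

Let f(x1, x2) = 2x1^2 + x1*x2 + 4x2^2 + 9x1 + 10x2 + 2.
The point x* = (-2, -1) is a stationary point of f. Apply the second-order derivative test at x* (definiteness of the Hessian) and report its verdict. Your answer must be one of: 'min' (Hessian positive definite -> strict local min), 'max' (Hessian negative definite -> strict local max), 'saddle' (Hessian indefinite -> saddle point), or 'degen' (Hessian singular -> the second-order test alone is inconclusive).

Compute the Hessian H = grad^2 f:
  H = [[4, 1], [1, 8]]
Verify stationarity: grad f(x*) = H x* + g = (0, 0).
Eigenvalues of H: 3.7639, 8.2361.
Both eigenvalues > 0, so H is positive definite -> x* is a strict local min.

min


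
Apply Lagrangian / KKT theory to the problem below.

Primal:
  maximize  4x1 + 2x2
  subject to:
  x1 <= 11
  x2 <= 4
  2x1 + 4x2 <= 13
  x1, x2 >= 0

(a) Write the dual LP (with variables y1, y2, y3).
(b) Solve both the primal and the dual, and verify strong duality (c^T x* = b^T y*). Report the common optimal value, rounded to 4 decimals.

The standard primal-dual pair for 'max c^T x s.t. A x <= b, x >= 0' is:
  Dual:  min b^T y  s.t.  A^T y >= c,  y >= 0.

So the dual LP is:
  minimize  11y1 + 4y2 + 13y3
  subject to:
    y1 + 2y3 >= 4
    y2 + 4y3 >= 2
    y1, y2, y3 >= 0

Solving the primal: x* = (6.5, 0).
  primal value c^T x* = 26.
Solving the dual: y* = (0, 0, 2).
  dual value b^T y* = 26.
Strong duality: c^T x* = b^T y*. Confirmed.

26


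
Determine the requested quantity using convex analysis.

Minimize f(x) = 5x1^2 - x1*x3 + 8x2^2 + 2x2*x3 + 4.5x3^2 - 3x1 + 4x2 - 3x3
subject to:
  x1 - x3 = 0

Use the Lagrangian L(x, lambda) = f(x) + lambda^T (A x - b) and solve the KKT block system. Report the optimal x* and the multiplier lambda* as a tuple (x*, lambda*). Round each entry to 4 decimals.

Form the Lagrangian:
  L(x, lambda) = (1/2) x^T Q x + c^T x + lambda^T (A x - b)
Stationarity (grad_x L = 0): Q x + c + A^T lambda = 0.
Primal feasibility: A x = b.

This gives the KKT block system:
  [ Q   A^T ] [ x     ]   [-c ]
  [ A    0  ] [ lambda ] = [ b ]

Solving the linear system:
  x*      = (0.3881, -0.2985, 0.3881)
  lambda* = (-0.4925)
  f(x*)   = -1.7612

x* = (0.3881, -0.2985, 0.3881), lambda* = (-0.4925)


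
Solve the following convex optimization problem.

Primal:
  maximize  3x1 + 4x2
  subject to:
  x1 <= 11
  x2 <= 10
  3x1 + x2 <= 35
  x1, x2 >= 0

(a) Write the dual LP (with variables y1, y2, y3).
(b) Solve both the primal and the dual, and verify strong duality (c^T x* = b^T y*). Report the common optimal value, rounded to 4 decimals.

The standard primal-dual pair for 'max c^T x s.t. A x <= b, x >= 0' is:
  Dual:  min b^T y  s.t.  A^T y >= c,  y >= 0.

So the dual LP is:
  minimize  11y1 + 10y2 + 35y3
  subject to:
    y1 + 3y3 >= 3
    y2 + y3 >= 4
    y1, y2, y3 >= 0

Solving the primal: x* = (8.3333, 10).
  primal value c^T x* = 65.
Solving the dual: y* = (0, 3, 1).
  dual value b^T y* = 65.
Strong duality: c^T x* = b^T y*. Confirmed.

65


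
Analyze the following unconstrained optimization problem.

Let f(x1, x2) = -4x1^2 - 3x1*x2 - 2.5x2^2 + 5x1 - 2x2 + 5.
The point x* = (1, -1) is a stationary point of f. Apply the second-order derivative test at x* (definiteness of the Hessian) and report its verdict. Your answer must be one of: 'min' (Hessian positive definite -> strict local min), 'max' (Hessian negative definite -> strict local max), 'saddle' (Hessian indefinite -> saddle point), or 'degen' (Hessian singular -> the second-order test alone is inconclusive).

Compute the Hessian H = grad^2 f:
  H = [[-8, -3], [-3, -5]]
Verify stationarity: grad f(x*) = H x* + g = (0, 0).
Eigenvalues of H: -9.8541, -3.1459.
Both eigenvalues < 0, so H is negative definite -> x* is a strict local max.

max


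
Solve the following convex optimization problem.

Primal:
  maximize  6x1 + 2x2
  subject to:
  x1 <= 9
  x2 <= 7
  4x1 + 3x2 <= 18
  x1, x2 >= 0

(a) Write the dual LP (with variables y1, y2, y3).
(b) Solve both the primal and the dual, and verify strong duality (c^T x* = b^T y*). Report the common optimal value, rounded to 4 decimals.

The standard primal-dual pair for 'max c^T x s.t. A x <= b, x >= 0' is:
  Dual:  min b^T y  s.t.  A^T y >= c,  y >= 0.

So the dual LP is:
  minimize  9y1 + 7y2 + 18y3
  subject to:
    y1 + 4y3 >= 6
    y2 + 3y3 >= 2
    y1, y2, y3 >= 0

Solving the primal: x* = (4.5, 0).
  primal value c^T x* = 27.
Solving the dual: y* = (0, 0, 1.5).
  dual value b^T y* = 27.
Strong duality: c^T x* = b^T y*. Confirmed.

27


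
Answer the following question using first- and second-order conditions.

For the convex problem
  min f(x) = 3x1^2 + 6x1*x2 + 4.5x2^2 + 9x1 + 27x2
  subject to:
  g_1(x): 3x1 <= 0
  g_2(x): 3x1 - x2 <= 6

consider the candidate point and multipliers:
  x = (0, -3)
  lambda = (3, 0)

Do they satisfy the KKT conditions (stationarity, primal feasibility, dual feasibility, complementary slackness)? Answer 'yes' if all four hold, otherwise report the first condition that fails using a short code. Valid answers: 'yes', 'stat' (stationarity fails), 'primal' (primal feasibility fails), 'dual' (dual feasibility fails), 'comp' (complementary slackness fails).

Gradient of f: grad f(x) = Q x + c = (-9, 0)
Constraint values g_i(x) = a_i^T x - b_i:
  g_1((0, -3)) = 0
  g_2((0, -3)) = -3
Stationarity residual: grad f(x) + sum_i lambda_i a_i = (0, 0)
  -> stationarity OK
Primal feasibility (all g_i <= 0): OK
Dual feasibility (all lambda_i >= 0): OK
Complementary slackness (lambda_i * g_i(x) = 0 for all i): OK

Verdict: yes, KKT holds.

yes


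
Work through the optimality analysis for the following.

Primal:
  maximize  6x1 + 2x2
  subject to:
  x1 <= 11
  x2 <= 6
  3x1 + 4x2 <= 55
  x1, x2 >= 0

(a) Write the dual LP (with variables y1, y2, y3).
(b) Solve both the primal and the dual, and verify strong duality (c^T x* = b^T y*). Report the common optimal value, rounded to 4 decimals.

The standard primal-dual pair for 'max c^T x s.t. A x <= b, x >= 0' is:
  Dual:  min b^T y  s.t.  A^T y >= c,  y >= 0.

So the dual LP is:
  minimize  11y1 + 6y2 + 55y3
  subject to:
    y1 + 3y3 >= 6
    y2 + 4y3 >= 2
    y1, y2, y3 >= 0

Solving the primal: x* = (11, 5.5).
  primal value c^T x* = 77.
Solving the dual: y* = (4.5, 0, 0.5).
  dual value b^T y* = 77.
Strong duality: c^T x* = b^T y*. Confirmed.

77


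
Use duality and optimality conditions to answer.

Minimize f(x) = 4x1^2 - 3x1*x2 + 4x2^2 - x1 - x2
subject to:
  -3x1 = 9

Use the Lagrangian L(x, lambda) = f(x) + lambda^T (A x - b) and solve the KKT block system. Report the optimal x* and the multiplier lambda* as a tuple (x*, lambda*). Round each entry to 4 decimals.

Form the Lagrangian:
  L(x, lambda) = (1/2) x^T Q x + c^T x + lambda^T (A x - b)
Stationarity (grad_x L = 0): Q x + c + A^T lambda = 0.
Primal feasibility: A x = b.

This gives the KKT block system:
  [ Q   A^T ] [ x     ]   [-c ]
  [ A    0  ] [ lambda ] = [ b ]

Solving the linear system:
  x*      = (-3, -1)
  lambda* = (-7.3333)
  f(x*)   = 35

x* = (-3, -1), lambda* = (-7.3333)


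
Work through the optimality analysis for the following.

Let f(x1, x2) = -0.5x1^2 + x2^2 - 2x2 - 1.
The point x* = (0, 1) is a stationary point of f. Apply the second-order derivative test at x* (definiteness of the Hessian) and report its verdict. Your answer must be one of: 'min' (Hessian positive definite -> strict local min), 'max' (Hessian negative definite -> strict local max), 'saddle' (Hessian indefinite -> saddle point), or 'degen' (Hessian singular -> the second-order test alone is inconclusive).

Compute the Hessian H = grad^2 f:
  H = [[-1, 0], [0, 2]]
Verify stationarity: grad f(x*) = H x* + g = (0, 0).
Eigenvalues of H: -1, 2.
Eigenvalues have mixed signs, so H is indefinite -> x* is a saddle point.

saddle


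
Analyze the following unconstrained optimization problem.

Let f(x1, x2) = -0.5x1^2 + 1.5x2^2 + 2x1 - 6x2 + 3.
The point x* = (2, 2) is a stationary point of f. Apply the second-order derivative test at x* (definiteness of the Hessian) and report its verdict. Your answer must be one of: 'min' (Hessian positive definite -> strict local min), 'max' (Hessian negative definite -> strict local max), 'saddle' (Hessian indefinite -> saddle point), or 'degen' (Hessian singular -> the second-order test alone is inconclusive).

Compute the Hessian H = grad^2 f:
  H = [[-1, 0], [0, 3]]
Verify stationarity: grad f(x*) = H x* + g = (0, 0).
Eigenvalues of H: -1, 3.
Eigenvalues have mixed signs, so H is indefinite -> x* is a saddle point.

saddle


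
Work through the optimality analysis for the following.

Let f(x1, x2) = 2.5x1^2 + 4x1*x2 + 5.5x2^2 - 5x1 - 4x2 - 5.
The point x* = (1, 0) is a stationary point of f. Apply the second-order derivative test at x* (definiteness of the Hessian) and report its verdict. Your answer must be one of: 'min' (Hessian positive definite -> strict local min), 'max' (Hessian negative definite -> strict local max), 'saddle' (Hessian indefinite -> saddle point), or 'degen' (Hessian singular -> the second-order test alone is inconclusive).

Compute the Hessian H = grad^2 f:
  H = [[5, 4], [4, 11]]
Verify stationarity: grad f(x*) = H x* + g = (0, 0).
Eigenvalues of H: 3, 13.
Both eigenvalues > 0, so H is positive definite -> x* is a strict local min.

min


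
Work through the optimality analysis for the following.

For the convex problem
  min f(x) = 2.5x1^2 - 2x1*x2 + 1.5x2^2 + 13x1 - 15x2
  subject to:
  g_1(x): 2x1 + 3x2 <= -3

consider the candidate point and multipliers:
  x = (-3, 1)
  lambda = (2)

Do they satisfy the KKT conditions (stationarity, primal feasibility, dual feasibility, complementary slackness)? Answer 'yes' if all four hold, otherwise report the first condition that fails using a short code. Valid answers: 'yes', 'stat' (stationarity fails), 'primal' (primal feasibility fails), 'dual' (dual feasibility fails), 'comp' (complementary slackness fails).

Gradient of f: grad f(x) = Q x + c = (-4, -6)
Constraint values g_i(x) = a_i^T x - b_i:
  g_1((-3, 1)) = 0
Stationarity residual: grad f(x) + sum_i lambda_i a_i = (0, 0)
  -> stationarity OK
Primal feasibility (all g_i <= 0): OK
Dual feasibility (all lambda_i >= 0): OK
Complementary slackness (lambda_i * g_i(x) = 0 for all i): OK

Verdict: yes, KKT holds.

yes


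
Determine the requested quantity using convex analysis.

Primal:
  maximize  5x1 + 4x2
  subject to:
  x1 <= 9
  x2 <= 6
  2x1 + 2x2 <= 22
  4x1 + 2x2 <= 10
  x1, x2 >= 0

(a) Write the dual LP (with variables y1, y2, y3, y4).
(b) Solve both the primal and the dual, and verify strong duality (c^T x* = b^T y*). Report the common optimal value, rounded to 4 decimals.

The standard primal-dual pair for 'max c^T x s.t. A x <= b, x >= 0' is:
  Dual:  min b^T y  s.t.  A^T y >= c,  y >= 0.

So the dual LP is:
  minimize  9y1 + 6y2 + 22y3 + 10y4
  subject to:
    y1 + 2y3 + 4y4 >= 5
    y2 + 2y3 + 2y4 >= 4
    y1, y2, y3, y4 >= 0

Solving the primal: x* = (0, 5).
  primal value c^T x* = 20.
Solving the dual: y* = (0, 0, 0, 2).
  dual value b^T y* = 20.
Strong duality: c^T x* = b^T y*. Confirmed.

20


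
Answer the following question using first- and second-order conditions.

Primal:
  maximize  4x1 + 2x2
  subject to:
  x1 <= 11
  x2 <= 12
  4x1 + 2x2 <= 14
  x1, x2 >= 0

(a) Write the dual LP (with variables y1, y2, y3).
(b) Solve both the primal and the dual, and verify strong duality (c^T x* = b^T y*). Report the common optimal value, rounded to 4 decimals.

The standard primal-dual pair for 'max c^T x s.t. A x <= b, x >= 0' is:
  Dual:  min b^T y  s.t.  A^T y >= c,  y >= 0.

So the dual LP is:
  minimize  11y1 + 12y2 + 14y3
  subject to:
    y1 + 4y3 >= 4
    y2 + 2y3 >= 2
    y1, y2, y3 >= 0

Solving the primal: x* = (3.5, 0).
  primal value c^T x* = 14.
Solving the dual: y* = (0, 0, 1).
  dual value b^T y* = 14.
Strong duality: c^T x* = b^T y*. Confirmed.

14


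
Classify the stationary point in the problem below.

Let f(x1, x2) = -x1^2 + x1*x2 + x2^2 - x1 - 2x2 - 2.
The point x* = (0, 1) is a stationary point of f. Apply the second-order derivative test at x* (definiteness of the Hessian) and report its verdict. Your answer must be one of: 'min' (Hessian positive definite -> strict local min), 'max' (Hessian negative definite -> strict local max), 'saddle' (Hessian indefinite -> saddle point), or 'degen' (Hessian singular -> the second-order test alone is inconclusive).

Compute the Hessian H = grad^2 f:
  H = [[-2, 1], [1, 2]]
Verify stationarity: grad f(x*) = H x* + g = (0, 0).
Eigenvalues of H: -2.2361, 2.2361.
Eigenvalues have mixed signs, so H is indefinite -> x* is a saddle point.

saddle


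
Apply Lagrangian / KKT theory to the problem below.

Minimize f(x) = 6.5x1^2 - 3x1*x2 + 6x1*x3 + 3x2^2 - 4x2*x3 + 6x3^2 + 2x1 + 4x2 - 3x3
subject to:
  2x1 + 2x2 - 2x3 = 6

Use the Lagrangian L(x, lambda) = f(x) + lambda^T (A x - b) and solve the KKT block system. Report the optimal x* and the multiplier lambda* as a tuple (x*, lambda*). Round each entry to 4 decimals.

Form the Lagrangian:
  L(x, lambda) = (1/2) x^T Q x + c^T x + lambda^T (A x - b)
Stationarity (grad_x L = 0): Q x + c + A^T lambda = 0.
Primal feasibility: A x = b.

This gives the KKT block system:
  [ Q   A^T ] [ x     ]   [-c ]
  [ A    0  ] [ lambda ] = [ b ]

Solving the linear system:
  x*      = (1.1928, 0.988, -0.8193)
  lambda* = (-4.8133)
  f(x*)   = 18.8373

x* = (1.1928, 0.988, -0.8193), lambda* = (-4.8133)


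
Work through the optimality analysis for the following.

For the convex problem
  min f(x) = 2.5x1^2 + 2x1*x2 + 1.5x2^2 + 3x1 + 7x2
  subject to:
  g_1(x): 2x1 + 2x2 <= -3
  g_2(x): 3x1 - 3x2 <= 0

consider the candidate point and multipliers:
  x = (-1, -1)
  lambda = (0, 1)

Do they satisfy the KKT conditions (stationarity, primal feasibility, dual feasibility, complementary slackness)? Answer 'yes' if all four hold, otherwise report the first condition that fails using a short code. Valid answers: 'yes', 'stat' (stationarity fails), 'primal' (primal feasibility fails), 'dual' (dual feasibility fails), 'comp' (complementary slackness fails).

Gradient of f: grad f(x) = Q x + c = (-4, 2)
Constraint values g_i(x) = a_i^T x - b_i:
  g_1((-1, -1)) = -1
  g_2((-1, -1)) = 0
Stationarity residual: grad f(x) + sum_i lambda_i a_i = (-1, -1)
  -> stationarity FAILS
Primal feasibility (all g_i <= 0): OK
Dual feasibility (all lambda_i >= 0): OK
Complementary slackness (lambda_i * g_i(x) = 0 for all i): OK

Verdict: the first failing condition is stationarity -> stat.

stat


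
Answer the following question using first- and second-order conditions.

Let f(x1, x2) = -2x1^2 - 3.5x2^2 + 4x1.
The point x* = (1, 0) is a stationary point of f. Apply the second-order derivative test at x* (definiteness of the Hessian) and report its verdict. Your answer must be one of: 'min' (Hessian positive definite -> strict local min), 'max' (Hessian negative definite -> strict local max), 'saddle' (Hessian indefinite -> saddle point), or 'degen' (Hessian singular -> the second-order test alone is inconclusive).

Compute the Hessian H = grad^2 f:
  H = [[-4, 0], [0, -7]]
Verify stationarity: grad f(x*) = H x* + g = (0, 0).
Eigenvalues of H: -7, -4.
Both eigenvalues < 0, so H is negative definite -> x* is a strict local max.

max


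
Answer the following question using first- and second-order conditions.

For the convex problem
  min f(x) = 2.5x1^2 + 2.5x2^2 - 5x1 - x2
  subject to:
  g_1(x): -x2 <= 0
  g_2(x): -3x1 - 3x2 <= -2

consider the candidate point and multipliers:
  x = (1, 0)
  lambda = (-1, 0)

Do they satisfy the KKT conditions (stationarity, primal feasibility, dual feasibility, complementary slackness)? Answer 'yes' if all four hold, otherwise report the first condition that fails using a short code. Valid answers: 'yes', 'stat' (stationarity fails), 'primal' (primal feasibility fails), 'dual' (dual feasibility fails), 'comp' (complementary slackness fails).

Gradient of f: grad f(x) = Q x + c = (0, -1)
Constraint values g_i(x) = a_i^T x - b_i:
  g_1((1, 0)) = 0
  g_2((1, 0)) = -1
Stationarity residual: grad f(x) + sum_i lambda_i a_i = (0, 0)
  -> stationarity OK
Primal feasibility (all g_i <= 0): OK
Dual feasibility (all lambda_i >= 0): FAILS
Complementary slackness (lambda_i * g_i(x) = 0 for all i): OK

Verdict: the first failing condition is dual_feasibility -> dual.

dual


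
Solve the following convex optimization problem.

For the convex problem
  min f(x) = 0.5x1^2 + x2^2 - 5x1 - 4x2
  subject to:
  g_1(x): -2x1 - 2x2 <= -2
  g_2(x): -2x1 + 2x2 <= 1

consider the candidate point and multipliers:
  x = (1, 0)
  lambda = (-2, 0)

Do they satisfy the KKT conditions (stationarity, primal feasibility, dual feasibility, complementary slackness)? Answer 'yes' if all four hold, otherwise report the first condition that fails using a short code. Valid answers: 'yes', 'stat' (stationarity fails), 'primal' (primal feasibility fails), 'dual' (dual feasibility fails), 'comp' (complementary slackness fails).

Gradient of f: grad f(x) = Q x + c = (-4, -4)
Constraint values g_i(x) = a_i^T x - b_i:
  g_1((1, 0)) = 0
  g_2((1, 0)) = -3
Stationarity residual: grad f(x) + sum_i lambda_i a_i = (0, 0)
  -> stationarity OK
Primal feasibility (all g_i <= 0): OK
Dual feasibility (all lambda_i >= 0): FAILS
Complementary slackness (lambda_i * g_i(x) = 0 for all i): OK

Verdict: the first failing condition is dual_feasibility -> dual.

dual


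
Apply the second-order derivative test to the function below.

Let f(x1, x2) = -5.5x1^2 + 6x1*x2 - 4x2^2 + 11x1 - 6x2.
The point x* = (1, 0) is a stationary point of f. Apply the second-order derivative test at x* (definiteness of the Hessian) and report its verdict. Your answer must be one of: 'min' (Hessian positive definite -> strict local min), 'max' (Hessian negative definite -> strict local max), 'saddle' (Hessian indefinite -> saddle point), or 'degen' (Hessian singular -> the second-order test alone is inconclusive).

Compute the Hessian H = grad^2 f:
  H = [[-11, 6], [6, -8]]
Verify stationarity: grad f(x*) = H x* + g = (0, 0).
Eigenvalues of H: -15.6847, -3.3153.
Both eigenvalues < 0, so H is negative definite -> x* is a strict local max.

max


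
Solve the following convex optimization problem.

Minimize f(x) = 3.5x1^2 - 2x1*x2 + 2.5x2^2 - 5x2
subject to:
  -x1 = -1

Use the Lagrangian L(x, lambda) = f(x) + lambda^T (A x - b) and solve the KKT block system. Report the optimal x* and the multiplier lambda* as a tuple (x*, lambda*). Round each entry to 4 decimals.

Form the Lagrangian:
  L(x, lambda) = (1/2) x^T Q x + c^T x + lambda^T (A x - b)
Stationarity (grad_x L = 0): Q x + c + A^T lambda = 0.
Primal feasibility: A x = b.

This gives the KKT block system:
  [ Q   A^T ] [ x     ]   [-c ]
  [ A    0  ] [ lambda ] = [ b ]

Solving the linear system:
  x*      = (1, 1.4)
  lambda* = (4.2)
  f(x*)   = -1.4

x* = (1, 1.4), lambda* = (4.2)


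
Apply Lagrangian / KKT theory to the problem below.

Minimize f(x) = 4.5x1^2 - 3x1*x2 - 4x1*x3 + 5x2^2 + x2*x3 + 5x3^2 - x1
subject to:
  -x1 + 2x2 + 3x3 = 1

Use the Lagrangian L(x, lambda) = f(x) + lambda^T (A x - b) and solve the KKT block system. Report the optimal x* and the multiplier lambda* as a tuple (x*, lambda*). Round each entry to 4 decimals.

Form the Lagrangian:
  L(x, lambda) = (1/2) x^T Q x + c^T x + lambda^T (A x - b)
Stationarity (grad_x L = 0): Q x + c + A^T lambda = 0.
Primal feasibility: A x = b.

This gives the KKT block system:
  [ Q   A^T ] [ x     ]   [-c ]
  [ A    0  ] [ lambda ] = [ b ]

Solving the linear system:
  x*      = (0.2182, 0.1811, 0.2854)
  lambda* = (-0.7206)
  f(x*)   = 0.2512

x* = (0.2182, 0.1811, 0.2854), lambda* = (-0.7206)


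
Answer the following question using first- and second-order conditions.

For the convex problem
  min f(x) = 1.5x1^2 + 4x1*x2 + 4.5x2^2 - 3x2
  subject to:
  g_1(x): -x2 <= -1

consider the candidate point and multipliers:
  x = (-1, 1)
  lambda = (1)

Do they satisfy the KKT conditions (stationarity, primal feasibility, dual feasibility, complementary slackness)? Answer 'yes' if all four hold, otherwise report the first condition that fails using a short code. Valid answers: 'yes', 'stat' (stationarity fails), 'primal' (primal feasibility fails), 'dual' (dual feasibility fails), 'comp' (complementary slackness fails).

Gradient of f: grad f(x) = Q x + c = (1, 2)
Constraint values g_i(x) = a_i^T x - b_i:
  g_1((-1, 1)) = 0
Stationarity residual: grad f(x) + sum_i lambda_i a_i = (1, 1)
  -> stationarity FAILS
Primal feasibility (all g_i <= 0): OK
Dual feasibility (all lambda_i >= 0): OK
Complementary slackness (lambda_i * g_i(x) = 0 for all i): OK

Verdict: the first failing condition is stationarity -> stat.

stat


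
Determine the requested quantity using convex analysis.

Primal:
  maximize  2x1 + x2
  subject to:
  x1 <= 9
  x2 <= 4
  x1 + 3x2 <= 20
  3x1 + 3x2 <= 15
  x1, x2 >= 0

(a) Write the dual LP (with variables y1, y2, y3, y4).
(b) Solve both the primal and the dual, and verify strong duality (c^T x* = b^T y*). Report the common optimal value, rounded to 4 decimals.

The standard primal-dual pair for 'max c^T x s.t. A x <= b, x >= 0' is:
  Dual:  min b^T y  s.t.  A^T y >= c,  y >= 0.

So the dual LP is:
  minimize  9y1 + 4y2 + 20y3 + 15y4
  subject to:
    y1 + y3 + 3y4 >= 2
    y2 + 3y3 + 3y4 >= 1
    y1, y2, y3, y4 >= 0

Solving the primal: x* = (5, 0).
  primal value c^T x* = 10.
Solving the dual: y* = (0, 0, 0, 0.6667).
  dual value b^T y* = 10.
Strong duality: c^T x* = b^T y*. Confirmed.

10


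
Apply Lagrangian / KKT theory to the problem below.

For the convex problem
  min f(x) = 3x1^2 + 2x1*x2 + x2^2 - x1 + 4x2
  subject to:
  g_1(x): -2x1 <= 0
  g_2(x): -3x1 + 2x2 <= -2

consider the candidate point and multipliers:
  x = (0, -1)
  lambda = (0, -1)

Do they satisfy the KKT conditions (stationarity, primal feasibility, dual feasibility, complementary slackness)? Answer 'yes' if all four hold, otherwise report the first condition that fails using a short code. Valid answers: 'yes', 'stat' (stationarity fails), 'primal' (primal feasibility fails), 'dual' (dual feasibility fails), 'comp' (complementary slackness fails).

Gradient of f: grad f(x) = Q x + c = (-3, 2)
Constraint values g_i(x) = a_i^T x - b_i:
  g_1((0, -1)) = 0
  g_2((0, -1)) = 0
Stationarity residual: grad f(x) + sum_i lambda_i a_i = (0, 0)
  -> stationarity OK
Primal feasibility (all g_i <= 0): OK
Dual feasibility (all lambda_i >= 0): FAILS
Complementary slackness (lambda_i * g_i(x) = 0 for all i): OK

Verdict: the first failing condition is dual_feasibility -> dual.

dual


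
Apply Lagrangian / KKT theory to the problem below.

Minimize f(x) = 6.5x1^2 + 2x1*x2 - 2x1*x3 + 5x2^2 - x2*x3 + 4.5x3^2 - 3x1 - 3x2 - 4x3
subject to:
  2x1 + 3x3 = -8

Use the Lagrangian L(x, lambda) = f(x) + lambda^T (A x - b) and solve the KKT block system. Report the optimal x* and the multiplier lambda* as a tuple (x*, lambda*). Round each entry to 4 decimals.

Form the Lagrangian:
  L(x, lambda) = (1/2) x^T Q x + c^T x + lambda^T (A x - b)
Stationarity (grad_x L = 0): Q x + c + A^T lambda = 0.
Primal feasibility: A x = b.

This gives the KKT block system:
  [ Q   A^T ] [ x     ]   [-c ]
  [ A    0  ] [ lambda ] = [ b ]

Solving the linear system:
  x*      = (-1.1125, 0.33, -1.925)
  lambda* = (6.4766)
  f(x*)   = 30.93

x* = (-1.1125, 0.33, -1.925), lambda* = (6.4766)


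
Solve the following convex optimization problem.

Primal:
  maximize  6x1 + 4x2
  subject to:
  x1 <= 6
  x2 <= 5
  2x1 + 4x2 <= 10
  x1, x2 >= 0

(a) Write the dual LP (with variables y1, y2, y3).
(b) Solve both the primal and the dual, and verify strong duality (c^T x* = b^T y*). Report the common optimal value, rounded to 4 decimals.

The standard primal-dual pair for 'max c^T x s.t. A x <= b, x >= 0' is:
  Dual:  min b^T y  s.t.  A^T y >= c,  y >= 0.

So the dual LP is:
  minimize  6y1 + 5y2 + 10y3
  subject to:
    y1 + 2y3 >= 6
    y2 + 4y3 >= 4
    y1, y2, y3 >= 0

Solving the primal: x* = (5, 0).
  primal value c^T x* = 30.
Solving the dual: y* = (0, 0, 3).
  dual value b^T y* = 30.
Strong duality: c^T x* = b^T y*. Confirmed.

30


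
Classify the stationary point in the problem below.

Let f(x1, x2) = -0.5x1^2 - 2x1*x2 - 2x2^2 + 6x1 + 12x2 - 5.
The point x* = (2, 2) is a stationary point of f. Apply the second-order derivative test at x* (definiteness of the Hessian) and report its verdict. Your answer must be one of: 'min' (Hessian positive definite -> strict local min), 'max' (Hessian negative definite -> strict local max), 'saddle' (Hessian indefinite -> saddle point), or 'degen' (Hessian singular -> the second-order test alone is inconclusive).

Compute the Hessian H = grad^2 f:
  H = [[-1, -2], [-2, -4]]
Verify stationarity: grad f(x*) = H x* + g = (0, 0).
Eigenvalues of H: -5, 0.
H has a zero eigenvalue (singular; negative semidefinite but not definite), so H is neither positive definite, negative definite, nor indefinite. The second-order test alone is inconclusive -> degen.
(Indeed, f is constant along the null direction of H through x*, so x* is not a strict local extremum.)

degen


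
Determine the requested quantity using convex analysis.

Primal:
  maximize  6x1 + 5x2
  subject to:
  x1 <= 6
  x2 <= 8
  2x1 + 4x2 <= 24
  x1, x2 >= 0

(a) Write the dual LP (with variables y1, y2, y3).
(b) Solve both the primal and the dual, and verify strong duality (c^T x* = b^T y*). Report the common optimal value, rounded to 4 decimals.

The standard primal-dual pair for 'max c^T x s.t. A x <= b, x >= 0' is:
  Dual:  min b^T y  s.t.  A^T y >= c,  y >= 0.

So the dual LP is:
  minimize  6y1 + 8y2 + 24y3
  subject to:
    y1 + 2y3 >= 6
    y2 + 4y3 >= 5
    y1, y2, y3 >= 0

Solving the primal: x* = (6, 3).
  primal value c^T x* = 51.
Solving the dual: y* = (3.5, 0, 1.25).
  dual value b^T y* = 51.
Strong duality: c^T x* = b^T y*. Confirmed.

51


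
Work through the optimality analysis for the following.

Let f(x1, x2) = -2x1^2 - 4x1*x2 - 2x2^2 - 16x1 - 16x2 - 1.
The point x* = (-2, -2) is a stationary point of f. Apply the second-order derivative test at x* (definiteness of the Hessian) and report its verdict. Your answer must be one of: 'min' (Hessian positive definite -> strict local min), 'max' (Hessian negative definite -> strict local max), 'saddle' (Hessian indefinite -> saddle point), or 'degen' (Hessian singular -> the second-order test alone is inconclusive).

Compute the Hessian H = grad^2 f:
  H = [[-4, -4], [-4, -4]]
Verify stationarity: grad f(x*) = H x* + g = (0, 0).
Eigenvalues of H: -8, 0.
H has a zero eigenvalue (singular; negative semidefinite but not definite), so H is neither positive definite, negative definite, nor indefinite. The second-order test alone is inconclusive -> degen.
(Indeed, f is constant along the null direction of H through x*, so x* is not a strict local extremum.)

degen


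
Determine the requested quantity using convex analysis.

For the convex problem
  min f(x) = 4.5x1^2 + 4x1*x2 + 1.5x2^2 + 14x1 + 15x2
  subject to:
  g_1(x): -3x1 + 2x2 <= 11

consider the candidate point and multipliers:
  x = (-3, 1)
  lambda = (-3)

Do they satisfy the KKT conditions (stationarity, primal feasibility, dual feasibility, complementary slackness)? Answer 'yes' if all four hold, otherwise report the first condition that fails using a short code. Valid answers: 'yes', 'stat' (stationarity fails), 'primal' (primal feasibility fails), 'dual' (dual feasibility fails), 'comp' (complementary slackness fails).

Gradient of f: grad f(x) = Q x + c = (-9, 6)
Constraint values g_i(x) = a_i^T x - b_i:
  g_1((-3, 1)) = 0
Stationarity residual: grad f(x) + sum_i lambda_i a_i = (0, 0)
  -> stationarity OK
Primal feasibility (all g_i <= 0): OK
Dual feasibility (all lambda_i >= 0): FAILS
Complementary slackness (lambda_i * g_i(x) = 0 for all i): OK

Verdict: the first failing condition is dual_feasibility -> dual.

dual


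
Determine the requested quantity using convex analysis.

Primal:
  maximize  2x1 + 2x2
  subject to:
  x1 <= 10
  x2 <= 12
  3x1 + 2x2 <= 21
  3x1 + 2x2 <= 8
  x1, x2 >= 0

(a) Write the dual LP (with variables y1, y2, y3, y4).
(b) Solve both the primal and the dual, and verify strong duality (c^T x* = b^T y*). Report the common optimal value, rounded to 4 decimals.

The standard primal-dual pair for 'max c^T x s.t. A x <= b, x >= 0' is:
  Dual:  min b^T y  s.t.  A^T y >= c,  y >= 0.

So the dual LP is:
  minimize  10y1 + 12y2 + 21y3 + 8y4
  subject to:
    y1 + 3y3 + 3y4 >= 2
    y2 + 2y3 + 2y4 >= 2
    y1, y2, y3, y4 >= 0

Solving the primal: x* = (0, 4).
  primal value c^T x* = 8.
Solving the dual: y* = (0, 0, 0, 1).
  dual value b^T y* = 8.
Strong duality: c^T x* = b^T y*. Confirmed.

8


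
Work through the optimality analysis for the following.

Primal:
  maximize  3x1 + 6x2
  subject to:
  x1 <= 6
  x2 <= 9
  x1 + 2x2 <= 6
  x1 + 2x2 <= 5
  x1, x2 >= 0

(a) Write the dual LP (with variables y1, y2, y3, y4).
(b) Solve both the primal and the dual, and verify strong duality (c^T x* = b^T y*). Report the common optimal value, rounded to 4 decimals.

The standard primal-dual pair for 'max c^T x s.t. A x <= b, x >= 0' is:
  Dual:  min b^T y  s.t.  A^T y >= c,  y >= 0.

So the dual LP is:
  minimize  6y1 + 9y2 + 6y3 + 5y4
  subject to:
    y1 + y3 + y4 >= 3
    y2 + 2y3 + 2y4 >= 6
    y1, y2, y3, y4 >= 0

Solving the primal: x* = (5, 0).
  primal value c^T x* = 15.
Solving the dual: y* = (0, 0, 0, 3).
  dual value b^T y* = 15.
Strong duality: c^T x* = b^T y*. Confirmed.

15


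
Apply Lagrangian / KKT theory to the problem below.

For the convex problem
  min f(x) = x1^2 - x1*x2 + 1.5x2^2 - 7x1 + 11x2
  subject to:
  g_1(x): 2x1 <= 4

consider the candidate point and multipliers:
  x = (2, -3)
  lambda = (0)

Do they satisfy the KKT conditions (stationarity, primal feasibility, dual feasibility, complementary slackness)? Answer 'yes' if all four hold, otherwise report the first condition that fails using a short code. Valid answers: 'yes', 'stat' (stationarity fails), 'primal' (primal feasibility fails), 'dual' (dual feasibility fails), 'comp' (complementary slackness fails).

Gradient of f: grad f(x) = Q x + c = (0, 0)
Constraint values g_i(x) = a_i^T x - b_i:
  g_1((2, -3)) = 0
Stationarity residual: grad f(x) + sum_i lambda_i a_i = (0, 0)
  -> stationarity OK
Primal feasibility (all g_i <= 0): OK
Dual feasibility (all lambda_i >= 0): OK
Complementary slackness (lambda_i * g_i(x) = 0 for all i): OK

Verdict: yes, KKT holds.

yes


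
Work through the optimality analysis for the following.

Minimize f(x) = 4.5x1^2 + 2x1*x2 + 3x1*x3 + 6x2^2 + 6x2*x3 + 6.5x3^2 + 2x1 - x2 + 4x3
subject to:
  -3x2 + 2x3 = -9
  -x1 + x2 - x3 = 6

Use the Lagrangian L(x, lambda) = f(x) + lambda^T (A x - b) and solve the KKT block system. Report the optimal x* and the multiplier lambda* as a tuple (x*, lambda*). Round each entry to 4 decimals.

Form the Lagrangian:
  L(x, lambda) = (1/2) x^T Q x + c^T x + lambda^T (A x - b)
Stationarity (grad_x L = 0): Q x + c + A^T lambda = 0.
Primal feasibility: A x = b.

This gives the KKT block system:
  [ Q   A^T ] [ x     ]   [-c ]
  [ A    0  ] [ lambda ] = [ b ]

Solving the linear system:
  x*      = (-2.4727, 1.9455, -1.5818)
  lambda* = (-4.4, -21.1091)
  f(x*)   = 36.9182

x* = (-2.4727, 1.9455, -1.5818), lambda* = (-4.4, -21.1091)


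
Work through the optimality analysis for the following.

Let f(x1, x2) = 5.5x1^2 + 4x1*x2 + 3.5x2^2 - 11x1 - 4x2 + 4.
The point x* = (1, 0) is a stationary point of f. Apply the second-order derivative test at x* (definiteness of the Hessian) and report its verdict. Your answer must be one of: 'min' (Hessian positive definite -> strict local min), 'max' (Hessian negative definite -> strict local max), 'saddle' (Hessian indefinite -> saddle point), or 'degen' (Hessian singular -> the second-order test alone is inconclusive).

Compute the Hessian H = grad^2 f:
  H = [[11, 4], [4, 7]]
Verify stationarity: grad f(x*) = H x* + g = (0, 0).
Eigenvalues of H: 4.5279, 13.4721.
Both eigenvalues > 0, so H is positive definite -> x* is a strict local min.

min


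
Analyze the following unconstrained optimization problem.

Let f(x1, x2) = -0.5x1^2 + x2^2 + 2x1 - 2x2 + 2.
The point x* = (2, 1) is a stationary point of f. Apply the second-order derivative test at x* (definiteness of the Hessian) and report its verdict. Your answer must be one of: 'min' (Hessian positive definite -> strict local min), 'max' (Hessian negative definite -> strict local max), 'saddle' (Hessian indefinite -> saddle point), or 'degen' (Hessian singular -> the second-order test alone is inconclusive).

Compute the Hessian H = grad^2 f:
  H = [[-1, 0], [0, 2]]
Verify stationarity: grad f(x*) = H x* + g = (0, 0).
Eigenvalues of H: -1, 2.
Eigenvalues have mixed signs, so H is indefinite -> x* is a saddle point.

saddle


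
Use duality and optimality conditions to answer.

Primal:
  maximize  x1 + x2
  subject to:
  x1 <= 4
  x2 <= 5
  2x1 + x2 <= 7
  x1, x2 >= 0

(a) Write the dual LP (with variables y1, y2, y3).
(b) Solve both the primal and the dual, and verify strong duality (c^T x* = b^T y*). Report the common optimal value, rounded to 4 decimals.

The standard primal-dual pair for 'max c^T x s.t. A x <= b, x >= 0' is:
  Dual:  min b^T y  s.t.  A^T y >= c,  y >= 0.

So the dual LP is:
  minimize  4y1 + 5y2 + 7y3
  subject to:
    y1 + 2y3 >= 1
    y2 + y3 >= 1
    y1, y2, y3 >= 0

Solving the primal: x* = (1, 5).
  primal value c^T x* = 6.
Solving the dual: y* = (0, 0.5, 0.5).
  dual value b^T y* = 6.
Strong duality: c^T x* = b^T y*. Confirmed.

6


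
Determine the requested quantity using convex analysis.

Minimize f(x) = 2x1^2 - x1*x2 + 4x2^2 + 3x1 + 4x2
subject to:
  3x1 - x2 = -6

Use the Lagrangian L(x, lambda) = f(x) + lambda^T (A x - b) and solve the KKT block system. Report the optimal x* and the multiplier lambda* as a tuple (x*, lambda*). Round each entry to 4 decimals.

Form the Lagrangian:
  L(x, lambda) = (1/2) x^T Q x + c^T x + lambda^T (A x - b)
Stationarity (grad_x L = 0): Q x + c + A^T lambda = 0.
Primal feasibility: A x = b.

This gives the KKT block system:
  [ Q   A^T ] [ x     ]   [-c ]
  [ A    0  ] [ lambda ] = [ b ]

Solving the linear system:
  x*      = (-2.1857, -0.5571)
  lambda* = (1.7286)
  f(x*)   = 0.7929

x* = (-2.1857, -0.5571), lambda* = (1.7286)


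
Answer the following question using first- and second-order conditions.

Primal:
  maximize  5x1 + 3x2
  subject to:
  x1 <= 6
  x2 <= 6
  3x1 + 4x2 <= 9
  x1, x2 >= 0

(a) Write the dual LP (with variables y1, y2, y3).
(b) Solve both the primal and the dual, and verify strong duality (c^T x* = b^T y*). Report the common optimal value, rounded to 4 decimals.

The standard primal-dual pair for 'max c^T x s.t. A x <= b, x >= 0' is:
  Dual:  min b^T y  s.t.  A^T y >= c,  y >= 0.

So the dual LP is:
  minimize  6y1 + 6y2 + 9y3
  subject to:
    y1 + 3y3 >= 5
    y2 + 4y3 >= 3
    y1, y2, y3 >= 0

Solving the primal: x* = (3, 0).
  primal value c^T x* = 15.
Solving the dual: y* = (0, 0, 1.6667).
  dual value b^T y* = 15.
Strong duality: c^T x* = b^T y*. Confirmed.

15


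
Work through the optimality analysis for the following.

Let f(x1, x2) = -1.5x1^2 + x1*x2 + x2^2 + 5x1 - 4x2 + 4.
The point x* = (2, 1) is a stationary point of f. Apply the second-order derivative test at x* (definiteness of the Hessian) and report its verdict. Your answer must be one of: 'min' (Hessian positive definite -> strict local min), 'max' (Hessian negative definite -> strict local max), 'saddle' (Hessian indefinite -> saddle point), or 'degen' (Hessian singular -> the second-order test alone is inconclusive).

Compute the Hessian H = grad^2 f:
  H = [[-3, 1], [1, 2]]
Verify stationarity: grad f(x*) = H x* + g = (0, 0).
Eigenvalues of H: -3.1926, 2.1926.
Eigenvalues have mixed signs, so H is indefinite -> x* is a saddle point.

saddle


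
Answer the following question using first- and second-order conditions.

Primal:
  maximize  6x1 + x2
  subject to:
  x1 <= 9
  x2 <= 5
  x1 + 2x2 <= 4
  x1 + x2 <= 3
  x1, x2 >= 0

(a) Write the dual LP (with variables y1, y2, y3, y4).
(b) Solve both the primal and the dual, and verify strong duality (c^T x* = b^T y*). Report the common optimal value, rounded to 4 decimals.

The standard primal-dual pair for 'max c^T x s.t. A x <= b, x >= 0' is:
  Dual:  min b^T y  s.t.  A^T y >= c,  y >= 0.

So the dual LP is:
  minimize  9y1 + 5y2 + 4y3 + 3y4
  subject to:
    y1 + y3 + y4 >= 6
    y2 + 2y3 + y4 >= 1
    y1, y2, y3, y4 >= 0

Solving the primal: x* = (3, 0).
  primal value c^T x* = 18.
Solving the dual: y* = (0, 0, 0, 6).
  dual value b^T y* = 18.
Strong duality: c^T x* = b^T y*. Confirmed.

18


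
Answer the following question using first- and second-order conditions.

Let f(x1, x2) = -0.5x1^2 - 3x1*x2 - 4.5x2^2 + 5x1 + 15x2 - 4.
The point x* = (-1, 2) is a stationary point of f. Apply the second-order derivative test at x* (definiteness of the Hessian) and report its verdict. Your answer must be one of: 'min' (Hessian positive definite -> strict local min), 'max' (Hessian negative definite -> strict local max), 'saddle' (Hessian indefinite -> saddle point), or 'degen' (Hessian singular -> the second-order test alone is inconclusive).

Compute the Hessian H = grad^2 f:
  H = [[-1, -3], [-3, -9]]
Verify stationarity: grad f(x*) = H x* + g = (0, 0).
Eigenvalues of H: -10, 0.
H has a zero eigenvalue (singular; negative semidefinite but not definite), so H is neither positive definite, negative definite, nor indefinite. The second-order test alone is inconclusive -> degen.
(Indeed, f is constant along the null direction of H through x*, so x* is not a strict local extremum.)

degen


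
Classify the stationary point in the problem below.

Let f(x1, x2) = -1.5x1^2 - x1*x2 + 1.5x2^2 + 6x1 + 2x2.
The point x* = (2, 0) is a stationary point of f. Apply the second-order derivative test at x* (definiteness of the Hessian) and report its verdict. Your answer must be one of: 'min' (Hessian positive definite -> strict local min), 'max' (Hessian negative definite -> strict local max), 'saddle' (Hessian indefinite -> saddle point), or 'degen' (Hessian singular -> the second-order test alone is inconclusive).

Compute the Hessian H = grad^2 f:
  H = [[-3, -1], [-1, 3]]
Verify stationarity: grad f(x*) = H x* + g = (0, 0).
Eigenvalues of H: -3.1623, 3.1623.
Eigenvalues have mixed signs, so H is indefinite -> x* is a saddle point.

saddle
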